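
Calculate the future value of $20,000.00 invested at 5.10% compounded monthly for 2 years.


Compound interest formula: A = P(1 + r/n)^(nt)
A = $20,000.00 × (1 + 0.051/12)^(12 × 2)
Growth factor: (1 + 0.051/12)^24 = 1.107144
A = $20,000.00 × 1.107144
A = $22,142.88

A = P(1 + r/n)^(nt) = $22,142.88


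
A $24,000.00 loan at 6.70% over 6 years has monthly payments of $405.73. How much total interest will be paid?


Total paid over the life of the loan = PMT × n.
Total paid = $405.73 × 72 = $29,212.56
Total interest = total paid − principal = $29,212.56 − $24,000.00 = $5,212.56

Total interest = (PMT × n) - PV = $5,212.56


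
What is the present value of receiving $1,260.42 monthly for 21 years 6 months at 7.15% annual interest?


Present value of an ordinary annuity: PV = PMT × (1 − (1 + r)^(−n)) / r
Monthly rate r = 0.0715/12 ≈ 0.00595833, n = 258
PV = $1,260.42 × (1 − (1 + 0.0715/12)^(−258)) / (0.0715/12)
PV = $1,260.42 × 131.588087
PV = $165,856.26

PV = PMT × (1-(1+r)^(-n))/r = $165,856.26


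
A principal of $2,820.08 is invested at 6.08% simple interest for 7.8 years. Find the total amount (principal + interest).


Total amount formula: A = P(1 + rt) = P + P·r·t
Interest: I = P × r × t = $2,820.08 × 0.0608 × 7.8 = $1,337.39
A = P + I = $2,820.08 + $1,337.39 = $4,157.47

A = P + I = P(1 + rt) = $4,157.47


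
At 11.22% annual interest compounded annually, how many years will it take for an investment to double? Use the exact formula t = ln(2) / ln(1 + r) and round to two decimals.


Doubling condition: (1 + r)^t = 2
Take ln of both sides: t × ln(1 + r) = ln(2)
t = ln(2) / ln(1 + r)
t = 0.693147 / 0.106340
t = 6.52

t = ln(2) / ln(1 + r) = 6.52 years


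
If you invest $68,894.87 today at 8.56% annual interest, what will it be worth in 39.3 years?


Future value formula: FV = PV × (1 + r)^t
FV = $68,894.87 × (1 + 0.0856)^39.3
FV = $68,894.87 × 25.2246124
FV = $1,737,846.39

FV = PV × (1 + r)^t = $1,737,846.39


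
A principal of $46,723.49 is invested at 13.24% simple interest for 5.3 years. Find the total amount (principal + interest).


Total amount formula: A = P(1 + rt) = P + P·r·t
Interest: I = P × r × t = $46,723.49 × 0.1324 × 5.3 = $32,786.81
A = P + I = $46,723.49 + $32,786.81 = $79,510.30

A = P + I = P(1 + rt) = $79,510.30


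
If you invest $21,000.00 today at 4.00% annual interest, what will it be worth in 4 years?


Future value formula: FV = PV × (1 + r)^t
FV = $21,000.00 × (1 + 0.04)^4
FV = $21,000.00 × 1.1698586
FV = $24,567.03

FV = PV × (1 + r)^t = $24,567.03


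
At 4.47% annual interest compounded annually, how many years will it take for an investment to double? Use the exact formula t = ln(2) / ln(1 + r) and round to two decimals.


Doubling condition: (1 + r)^t = 2
Take ln of both sides: t × ln(1 + r) = ln(2)
t = ln(2) / ln(1 + r)
t = 0.693147 / 0.043730
t = 15.85

t = ln(2) / ln(1 + r) = 15.85 years


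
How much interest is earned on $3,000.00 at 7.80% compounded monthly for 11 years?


Compound interest earned = final amount − principal.
A = P(1 + r/n)^(nt) = $3,000.00 × (1 + 0.078/12)^(12 × 11) = $7,055.70
Interest = A − P = $7,055.70 − $3,000.00 = $4,055.70

Interest = A - P = $4,055.70


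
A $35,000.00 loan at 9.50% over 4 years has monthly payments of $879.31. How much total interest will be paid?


Total paid over the life of the loan = PMT × n.
Total paid = $879.31 × 48 = $42,206.88
Total interest = total paid − principal = $42,206.88 − $35,000.00 = $7,206.88

Total interest = (PMT × n) - PV = $7,206.88


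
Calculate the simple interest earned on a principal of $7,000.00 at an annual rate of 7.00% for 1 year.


Simple interest formula: I = P × r × t
I = $7,000.00 × 0.07 × 1
I = $490.00

I = P × r × t = $490.00


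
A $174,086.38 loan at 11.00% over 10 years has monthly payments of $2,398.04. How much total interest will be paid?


Total paid over the life of the loan = PMT × n.
Total paid = $2,398.04 × 120 = $287,764.80
Total interest = total paid − principal = $287,764.80 − $174,086.38 = $113,678.42

Total interest = (PMT × n) - PV = $113,678.42


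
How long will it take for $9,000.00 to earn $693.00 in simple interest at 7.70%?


Rearrange the simple interest formula for t:
I = P × r × t  ⇒  t = I / (P × r)
t = $693.00 / ($9,000.00 × 0.077)
t = 1

t = I/(P×r) = 1 year


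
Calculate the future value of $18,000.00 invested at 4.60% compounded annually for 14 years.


Compound interest formula: A = P(1 + r/n)^(nt)
A = $18,000.00 × (1 + 0.046/1)^(1 × 14)
Growth factor: (1 + 0.046/1)^14 = 1.8769106
A = $18,000.00 × 1.8769106
A = $33,784.39

A = P(1 + r/n)^(nt) = $33,784.39


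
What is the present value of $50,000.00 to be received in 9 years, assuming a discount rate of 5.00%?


Present value formula: PV = FV / (1 + r)^t
PV = $50,000.00 / (1 + 0.05)^9
PV = $50,000.00 / 1.551328
PV = $32,230.45

PV = FV / (1 + r)^t = $32,230.45


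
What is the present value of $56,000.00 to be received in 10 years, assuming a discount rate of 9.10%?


Present value formula: PV = FV / (1 + r)^t
PV = $56,000.00 / (1 + 0.091)^10
PV = $56,000.00 / 2.389172
PV = $23,439.08

PV = FV / (1 + r)^t = $23,439.08


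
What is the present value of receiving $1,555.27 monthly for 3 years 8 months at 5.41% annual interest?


Present value of an ordinary annuity: PV = PMT × (1 − (1 + r)^(−n)) / r
Monthly rate r = 0.0541/12 ≈ 0.00450833, n = 44
PV = $1,555.27 × (1 − (1 + 0.0541/12)^(−44)) / (0.0541/12)
PV = $1,555.27 × 39.829623
PV = $61,945.82

PV = PMT × (1-(1+r)^(-n))/r = $61,945.82


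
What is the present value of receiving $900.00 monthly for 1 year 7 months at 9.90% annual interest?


Present value of an ordinary annuity: PV = PMT × (1 − (1 + r)^(−n)) / r
Monthly rate r = 0.099/12 = 0.00825, n = 19
PV = $900.00 × (1 − (1 + 0.099/12)^(−19)) / (0.099/12)
PV = $900.00 × 17.519067
PV = $15,767.16

PV = PMT × (1-(1+r)^(-n))/r = $15,767.16


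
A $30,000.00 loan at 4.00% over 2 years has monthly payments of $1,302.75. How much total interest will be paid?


Total paid over the life of the loan = PMT × n.
Total paid = $1,302.75 × 24 = $31,266.00
Total interest = total paid − principal = $31,266.00 − $30,000.00 = $1,266.00

Total interest = (PMT × n) - PV = $1,266.00


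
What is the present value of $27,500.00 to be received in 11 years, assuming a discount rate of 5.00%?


Present value formula: PV = FV / (1 + r)^t
PV = $27,500.00 / (1 + 0.05)^11
PV = $27,500.00 / 1.710339
PV = $16,078.68

PV = FV / (1 + r)^t = $16,078.68


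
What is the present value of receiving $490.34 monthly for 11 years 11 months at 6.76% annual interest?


Present value of an ordinary annuity: PV = PMT × (1 − (1 + r)^(−n)) / r
Monthly rate r = 0.0676/12 ≈ 0.00563333, n = 143
PV = $490.34 × (1 − (1 + 0.0676/12)^(−143)) / (0.0676/12)
PV = $490.34 × 98.015526
PV = $48,060.93

PV = PMT × (1-(1+r)^(-n))/r = $48,060.93


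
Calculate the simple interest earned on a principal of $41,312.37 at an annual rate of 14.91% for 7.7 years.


Simple interest formula: I = P × r × t
I = $41,312.37 × 0.1491 × 7.7
I = $47,429.49

I = P × r × t = $47,429.49


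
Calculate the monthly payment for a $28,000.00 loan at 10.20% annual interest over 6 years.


Loan payment formula: PMT = PV × r / (1 − (1 + r)^(−n))
Monthly rate r = 0.102/12 = 0.0085, n = 72 months
Denominator: 1 − (1 + 0.102/12)^(−72) = 0.456330
PMT = $28,000.00 × (0.102/12) / 0.456330
PMT = $521.55 per month

PMT = PV × r / (1-(1+r)^(-n)) = $521.55/month


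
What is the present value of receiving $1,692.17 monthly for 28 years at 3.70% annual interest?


Present value of an ordinary annuity: PV = PMT × (1 − (1 + r)^(−n)) / r
Monthly rate r = 0.037/12 ≈ 0.00308333, n = 336
PV = $1,692.17 × (1 − (1 + 0.037/12)^(−336)) / (0.037/12)
PV = $1,692.17 × 209.0473267
PV = $353,743.61

PV = PMT × (1-(1+r)^(-n))/r = $353,743.61


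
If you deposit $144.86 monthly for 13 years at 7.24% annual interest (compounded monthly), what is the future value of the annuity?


Future value of an ordinary annuity: FV = PMT × ((1 + r)^n − 1) / r
Monthly rate r = 0.0724/12 ≈ 0.00603333, n = 156
FV = $144.86 × ((1 + 0.0724/12)^156 − 1) / (0.0724/12)
FV = $144.86 × 257.870282
FV = $37,355.09

FV = PMT × ((1+r)^n - 1)/r = $37,355.09


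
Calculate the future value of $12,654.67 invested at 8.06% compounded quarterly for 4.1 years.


Compound interest formula: A = P(1 + r/n)^(nt)
A = $12,654.67 × (1 + 0.0806/4)^(4 × 4.1)
Growth factor: (1 + 0.0806/4)^16.4 = 1.387044
A = $12,654.67 × 1.387044
A = $17,552.58

A = P(1 + r/n)^(nt) = $17,552.58


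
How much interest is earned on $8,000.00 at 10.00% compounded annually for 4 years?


Compound interest earned = final amount − principal.
A = P(1 + r/n)^(nt) = $8,000.00 × (1 + 0.1/1)^(1 × 4) = $11,712.80
Interest = A − P = $11,712.80 − $8,000.00 = $3,712.80

Interest = A - P = $3,712.80


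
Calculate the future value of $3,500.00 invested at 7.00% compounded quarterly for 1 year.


Compound interest formula: A = P(1 + r/n)^(nt)
A = $3,500.00 × (1 + 0.07/4)^(4 × 1)
Growth factor: (1 + 0.07/4)^4 = 1.071859
A = $3,500.00 × 1.071859
A = $3,751.51

A = P(1 + r/n)^(nt) = $3,751.51


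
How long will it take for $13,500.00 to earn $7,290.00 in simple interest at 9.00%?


Rearrange the simple interest formula for t:
I = P × r × t  ⇒  t = I / (P × r)
t = $7,290.00 / ($13,500.00 × 0.09)
t = 6

t = I/(P×r) = 6 years


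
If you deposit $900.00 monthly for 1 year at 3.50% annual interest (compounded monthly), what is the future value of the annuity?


Future value of an ordinary annuity: FV = PMT × ((1 + r)^n − 1) / r
Monthly rate r = 0.035/12 ≈ 0.00291667, n = 12
FV = $900.00 × ((1 + 0.035/12)^12 − 1) / (0.035/12)
FV = $900.00 × 12.194384
FV = $10,974.95

FV = PMT × ((1+r)^n - 1)/r = $10,974.95


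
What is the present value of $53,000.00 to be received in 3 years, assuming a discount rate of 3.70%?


Present value formula: PV = FV / (1 + r)^t
PV = $53,000.00 / (1 + 0.037)^3
PV = $53,000.00 / 1.1151577
PV = $47,526.91

PV = FV / (1 + r)^t = $47,526.91


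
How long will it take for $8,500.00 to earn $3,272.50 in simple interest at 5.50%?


Rearrange the simple interest formula for t:
I = P × r × t  ⇒  t = I / (P × r)
t = $3,272.50 / ($8,500.00 × 0.055)
t = 7

t = I/(P×r) = 7 years


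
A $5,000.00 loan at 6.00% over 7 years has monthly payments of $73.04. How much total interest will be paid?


Total paid over the life of the loan = PMT × n.
Total paid = $73.04 × 84 = $6,135.36
Total interest = total paid − principal = $6,135.36 − $5,000.00 = $1,135.36

Total interest = (PMT × n) - PV = $1,135.36


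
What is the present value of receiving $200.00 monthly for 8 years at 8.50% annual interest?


Present value of an ordinary annuity: PV = PMT × (1 − (1 + r)^(−n)) / r
Monthly rate r = 0.085/12 ≈ 0.00708333, n = 96
PV = $200.00 × (1 − (1 + 0.085/12)^(−96)) / (0.085/12)
PV = $200.00 × 69.4824254
PV = $13,896.49

PV = PMT × (1-(1+r)^(-n))/r = $13,896.49


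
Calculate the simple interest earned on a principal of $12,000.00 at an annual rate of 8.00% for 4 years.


Simple interest formula: I = P × r × t
I = $12,000.00 × 0.08 × 4
I = $3,840.00

I = P × r × t = $3,840.00


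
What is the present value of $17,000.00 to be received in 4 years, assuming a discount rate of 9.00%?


Present value formula: PV = FV / (1 + r)^t
PV = $17,000.00 / (1 + 0.09)^4
PV = $17,000.00 / 1.411582
PV = $12,043.23

PV = FV / (1 + r)^t = $12,043.23


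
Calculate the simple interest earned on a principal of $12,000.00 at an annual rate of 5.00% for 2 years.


Simple interest formula: I = P × r × t
I = $12,000.00 × 0.05 × 2
I = $1,200.00

I = P × r × t = $1,200.00


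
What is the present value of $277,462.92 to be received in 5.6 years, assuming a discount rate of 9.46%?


Present value formula: PV = FV / (1 + r)^t
PV = $277,462.92 / (1 + 0.0946)^5.6
PV = $277,462.92 / 1.6589393
PV = $167,253.21

PV = FV / (1 + r)^t = $167,253.21


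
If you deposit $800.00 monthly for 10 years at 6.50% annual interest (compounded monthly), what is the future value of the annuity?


Future value of an ordinary annuity: FV = PMT × ((1 + r)^n − 1) / r
Monthly rate r = 0.065/12 ≈ 0.00541667, n = 120
FV = $800.00 × ((1 + 0.065/12)^120 − 1) / (0.065/12)
FV = $800.00 × 168.403154
FV = $134,722.52

FV = PMT × ((1+r)^n - 1)/r = $134,722.52


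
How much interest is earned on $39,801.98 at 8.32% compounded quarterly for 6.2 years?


Compound interest earned = final amount − principal.
A = P(1 + r/n)^(nt) = $39,801.98 × (1 + 0.0832/4)^(4 × 6.2) = $66,318.25
Interest = A − P = $66,318.25 − $39,801.98 = $26,516.27

Interest = A - P = $26,516.27


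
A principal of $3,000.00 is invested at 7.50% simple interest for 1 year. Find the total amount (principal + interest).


Total amount formula: A = P(1 + rt) = P + P·r·t
Interest: I = P × r × t = $3,000.00 × 0.075 × 1 = $225.00
A = P + I = $3,000.00 + $225.00 = $3,225.00

A = P + I = P(1 + rt) = $3,225.00


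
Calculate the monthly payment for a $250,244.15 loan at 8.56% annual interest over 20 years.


Loan payment formula: PMT = PV × r / (1 − (1 + r)^(−n))
Monthly rate r = 0.0856/12 ≈ 0.00713333, n = 240 months
Denominator: 1 − (1 + 0.0856/12)^(−240) = 0.818395
PMT = $250,244.15 × (0.0856/12) / 0.818395
PMT = $2,181.19 per month

PMT = PV × r / (1-(1+r)^(-n)) = $2,181.19/month


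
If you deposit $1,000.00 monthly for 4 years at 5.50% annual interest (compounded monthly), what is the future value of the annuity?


Future value of an ordinary annuity: FV = PMT × ((1 + r)^n − 1) / r
Monthly rate r = 0.055/12 ≈ 0.00458333, n = 48
FV = $1,000.00 × ((1 + 0.055/12)^48 − 1) / (0.055/12)
FV = $1,000.00 × 53.552852
FV = $53,552.85

FV = PMT × ((1+r)^n - 1)/r = $53,552.85


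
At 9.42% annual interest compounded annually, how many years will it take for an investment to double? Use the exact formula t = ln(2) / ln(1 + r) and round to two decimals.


Doubling condition: (1 + r)^t = 2
Take ln of both sides: t × ln(1 + r) = ln(2)
t = ln(2) / ln(1 + r)
t = 0.693147 / 0.090024
t = 7.70

t = ln(2) / ln(1 + r) = 7.70 years


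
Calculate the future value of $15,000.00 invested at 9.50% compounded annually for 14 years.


Compound interest formula: A = P(1 + r/n)^(nt)
A = $15,000.00 × (1 + 0.095/1)^(1 × 14)
Growth factor: (1 + 0.095/1)^14 = 3.5628511
A = $15,000.00 × 3.5628511
A = $53,442.77

A = P(1 + r/n)^(nt) = $53,442.77


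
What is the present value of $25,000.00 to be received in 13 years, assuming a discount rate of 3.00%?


Present value formula: PV = FV / (1 + r)^t
PV = $25,000.00 / (1 + 0.03)^13
PV = $25,000.00 / 1.468534
PV = $17,023.78

PV = FV / (1 + r)^t = $17,023.78


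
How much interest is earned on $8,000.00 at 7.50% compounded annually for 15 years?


Compound interest earned = final amount − principal.
A = P(1 + r/n)^(nt) = $8,000.00 × (1 + 0.075/1)^(1 × 15) = $23,671.02
Interest = A − P = $23,671.02 − $8,000.00 = $15,671.02

Interest = A - P = $15,671.02


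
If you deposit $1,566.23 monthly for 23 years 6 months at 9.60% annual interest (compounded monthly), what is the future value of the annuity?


Future value of an ordinary annuity: FV = PMT × ((1 + r)^n − 1) / r
Monthly rate r = 0.096/12 = 0.008, n = 282
FV = $1,566.23 × ((1 + 0.096/12)^282 − 1) / (0.096/12)
FV = $1,566.23 × 1057.442600
FV = $1,656,198.32

FV = PMT × ((1+r)^n - 1)/r = $1,656,198.32


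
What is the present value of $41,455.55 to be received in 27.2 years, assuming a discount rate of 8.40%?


Present value formula: PV = FV / (1 + r)^t
PV = $41,455.55 / (1 + 0.084)^27.2
PV = $41,455.55 / 8.970083
PV = $4,621.53

PV = FV / (1 + r)^t = $4,621.53


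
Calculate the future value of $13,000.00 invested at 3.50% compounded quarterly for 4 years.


Compound interest formula: A = P(1 + r/n)^(nt)
A = $13,000.00 × (1 + 0.035/4)^(4 × 4)
Growth factor: (1 + 0.035/4)^16 = 1.149574
A = $13,000.00 × 1.149574
A = $14,944.46

A = P(1 + r/n)^(nt) = $14,944.46


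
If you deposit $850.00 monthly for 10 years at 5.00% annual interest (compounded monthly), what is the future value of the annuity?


Future value of an ordinary annuity: FV = PMT × ((1 + r)^n − 1) / r
Monthly rate r = 0.05/12 ≈ 0.00416667, n = 120
FV = $850.00 × ((1 + 0.05/12)^120 − 1) / (0.05/12)
FV = $850.00 × 155.282279
FV = $131,989.94

FV = PMT × ((1+r)^n - 1)/r = $131,989.94


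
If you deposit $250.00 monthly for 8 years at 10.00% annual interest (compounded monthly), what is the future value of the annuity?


Future value of an ordinary annuity: FV = PMT × ((1 + r)^n − 1) / r
Monthly rate r = 0.1/12 ≈ 0.00833333, n = 96
FV = $250.00 × ((1 + 0.1/12)^96 − 1) / (0.1/12)
FV = $250.00 × 146.181076
FV = $36,545.27

FV = PMT × ((1+r)^n - 1)/r = $36,545.27


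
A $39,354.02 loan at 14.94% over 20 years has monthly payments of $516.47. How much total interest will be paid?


Total paid over the life of the loan = PMT × n.
Total paid = $516.47 × 240 = $123,952.80
Total interest = total paid − principal = $123,952.80 − $39,354.02 = $84,598.78

Total interest = (PMT × n) - PV = $84,598.78


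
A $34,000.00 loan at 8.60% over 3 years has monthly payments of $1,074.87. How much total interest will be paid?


Total paid over the life of the loan = PMT × n.
Total paid = $1,074.87 × 36 = $38,695.32
Total interest = total paid − principal = $38,695.32 − $34,000.00 = $4,695.32

Total interest = (PMT × n) - PV = $4,695.32


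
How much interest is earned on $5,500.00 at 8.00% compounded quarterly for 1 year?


Compound interest earned = final amount − principal.
A = P(1 + r/n)^(nt) = $5,500.00 × (1 + 0.08/4)^(4 × 1) = $5,953.38
Interest = A − P = $5,953.38 − $5,500.00 = $453.38

Interest = A - P = $453.38


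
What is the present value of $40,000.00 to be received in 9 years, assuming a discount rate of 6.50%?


Present value formula: PV = FV / (1 + r)^t
PV = $40,000.00 / (1 + 0.065)^9
PV = $40,000.00 / 1.762570
PV = $22,694.13

PV = FV / (1 + r)^t = $22,694.13


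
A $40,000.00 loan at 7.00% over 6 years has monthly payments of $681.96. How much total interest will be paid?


Total paid over the life of the loan = PMT × n.
Total paid = $681.96 × 72 = $49,101.12
Total interest = total paid − principal = $49,101.12 − $40,000.00 = $9,101.12

Total interest = (PMT × n) - PV = $9,101.12


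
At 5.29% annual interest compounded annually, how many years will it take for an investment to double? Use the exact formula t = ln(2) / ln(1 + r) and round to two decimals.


Doubling condition: (1 + r)^t = 2
Take ln of both sides: t × ln(1 + r) = ln(2)
t = ln(2) / ln(1 + r)
t = 0.693147 / 0.051548
t = 13.45

t = ln(2) / ln(1 + r) = 13.45 years


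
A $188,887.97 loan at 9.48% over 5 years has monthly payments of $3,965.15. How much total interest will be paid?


Total paid over the life of the loan = PMT × n.
Total paid = $3,965.15 × 60 = $237,909.00
Total interest = total paid − principal = $237,909.00 − $188,887.97 = $49,021.03

Total interest = (PMT × n) - PV = $49,021.03


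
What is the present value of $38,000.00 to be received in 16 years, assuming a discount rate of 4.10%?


Present value formula: PV = FV / (1 + r)^t
PV = $38,000.00 / (1 + 0.041)^16
PV = $38,000.00 / 1.902005
PV = $19,978.92

PV = FV / (1 + r)^t = $19,978.92


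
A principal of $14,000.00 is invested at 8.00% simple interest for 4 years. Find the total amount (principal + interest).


Total amount formula: A = P(1 + rt) = P + P·r·t
Interest: I = P × r × t = $14,000.00 × 0.08 × 4 = $4,480.00
A = P + I = $14,000.00 + $4,480.00 = $18,480.00

A = P + I = P(1 + rt) = $18,480.00


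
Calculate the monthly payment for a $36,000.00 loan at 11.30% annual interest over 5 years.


Loan payment formula: PMT = PV × r / (1 − (1 + r)^(−n))
Monthly rate r = 0.113/12 ≈ 0.00941667, n = 60 months
Denominator: 1 − (1 + 0.113/12)^(−60) = 0.430135
PMT = $36,000.00 × (0.113/12) / 0.430135
PMT = $788.12 per month

PMT = PV × r / (1-(1+r)^(-n)) = $788.12/month


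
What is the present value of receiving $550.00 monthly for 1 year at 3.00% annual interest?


Present value of an ordinary annuity: PV = PMT × (1 − (1 + r)^(−n)) / r
Monthly rate r = 0.03/12 = 0.0025, n = 12
PV = $550.00 × (1 − (1 + 0.03/12)^(−12)) / (0.03/12)
PV = $550.00 × 11.807254
PV = $6,493.99

PV = PMT × (1-(1+r)^(-n))/r = $6,493.99


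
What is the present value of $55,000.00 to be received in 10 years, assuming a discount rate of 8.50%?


Present value formula: PV = FV / (1 + r)^t
PV = $55,000.00 / (1 + 0.085)^10
PV = $55,000.00 / 2.260983
PV = $24,325.70

PV = FV / (1 + r)^t = $24,325.70


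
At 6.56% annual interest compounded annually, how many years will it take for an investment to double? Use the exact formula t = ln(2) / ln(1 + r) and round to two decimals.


Doubling condition: (1 + r)^t = 2
Take ln of both sides: t × ln(1 + r) = ln(2)
t = ln(2) / ln(1 + r)
t = 0.693147 / 0.063538
t = 10.91

t = ln(2) / ln(1 + r) = 10.91 years


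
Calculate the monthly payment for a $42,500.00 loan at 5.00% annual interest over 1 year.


Loan payment formula: PMT = PV × r / (1 − (1 + r)^(−n))
Monthly rate r = 0.05/12 ≈ 0.00416667, n = 12 months
Denominator: 1 − (1 + 0.05/12)^(−12) = 0.04867176
PMT = $42,500.00 × (0.05/12) / 0.04867176
PMT = $3,638.32 per month

PMT = PV × r / (1-(1+r)^(-n)) = $3,638.32/month


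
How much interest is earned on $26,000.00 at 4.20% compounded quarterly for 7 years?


Compound interest earned = final amount − principal.
A = P(1 + r/n)^(nt) = $26,000.00 × (1 + 0.042/4)^(4 × 7) = $34,832.95
Interest = A − P = $34,832.95 − $26,000.00 = $8,832.95

Interest = A - P = $8,832.95


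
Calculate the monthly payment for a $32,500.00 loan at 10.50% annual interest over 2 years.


Loan payment formula: PMT = PV × r / (1 − (1 + r)^(−n))
Monthly rate r = 0.105/12 = 0.00875, n = 24 months
Denominator: 1 − (1 + 0.105/12)^(−24) = 0.188675
PMT = $32,500.00 × (0.105/12) / 0.188675
PMT = $1,507.22 per month

PMT = PV × r / (1-(1+r)^(-n)) = $1,507.22/month


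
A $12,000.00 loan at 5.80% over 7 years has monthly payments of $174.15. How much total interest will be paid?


Total paid over the life of the loan = PMT × n.
Total paid = $174.15 × 84 = $14,628.60
Total interest = total paid − principal = $14,628.60 − $12,000.00 = $2,628.60

Total interest = (PMT × n) - PV = $2,628.60


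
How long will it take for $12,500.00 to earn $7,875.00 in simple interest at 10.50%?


Rearrange the simple interest formula for t:
I = P × r × t  ⇒  t = I / (P × r)
t = $7,875.00 / ($12,500.00 × 0.105)
t = 6

t = I/(P×r) = 6 years


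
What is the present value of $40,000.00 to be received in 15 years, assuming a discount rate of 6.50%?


Present value formula: PV = FV / (1 + r)^t
PV = $40,000.00 / (1 + 0.065)^15
PV = $40,000.00 / 2.571841
PV = $15,553.06

PV = FV / (1 + r)^t = $15,553.06


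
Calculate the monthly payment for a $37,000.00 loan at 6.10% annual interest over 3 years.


Loan payment formula: PMT = PV × r / (1 − (1 + r)^(−n))
Monthly rate r = 0.061/12 ≈ 0.00508333, n = 36 months
Denominator: 1 − (1 + 0.061/12)^(−36) = 0.166846
PMT = $37,000.00 × (0.061/12) / 0.166846
PMT = $1,127.29 per month

PMT = PV × r / (1-(1+r)^(-n)) = $1,127.29/month


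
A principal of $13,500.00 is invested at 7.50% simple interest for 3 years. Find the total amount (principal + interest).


Total amount formula: A = P(1 + rt) = P + P·r·t
Interest: I = P × r × t = $13,500.00 × 0.075 × 3 = $3,037.50
A = P + I = $13,500.00 + $3,037.50 = $16,537.50

A = P + I = P(1 + rt) = $16,537.50


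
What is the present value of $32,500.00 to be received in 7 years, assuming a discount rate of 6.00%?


Present value formula: PV = FV / (1 + r)^t
PV = $32,500.00 / (1 + 0.06)^7
PV = $32,500.00 / 1.503630
PV = $21,614.36

PV = FV / (1 + r)^t = $21,614.36


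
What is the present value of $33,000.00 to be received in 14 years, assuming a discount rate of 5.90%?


Present value formula: PV = FV / (1 + r)^t
PV = $33,000.00 / (1 + 0.059)^14
PV = $33,000.00 / 2.231225
PV = $14,790.08

PV = FV / (1 + r)^t = $14,790.08


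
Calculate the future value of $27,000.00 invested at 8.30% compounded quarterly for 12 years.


Compound interest formula: A = P(1 + r/n)^(nt)
A = $27,000.00 × (1 + 0.083/4)^(4 × 12)
Growth factor: (1 + 0.083/4)^48 = 2.6799744
A = $27,000.00 × 2.6799744
A = $72,359.31

A = P(1 + r/n)^(nt) = $72,359.31


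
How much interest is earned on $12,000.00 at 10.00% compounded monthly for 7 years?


Compound interest earned = final amount − principal.
A = P(1 + r/n)^(nt) = $12,000.00 × (1 + 0.1/12)^(12 × 7) = $24,095.04
Interest = A − P = $24,095.04 − $12,000.00 = $12,095.04

Interest = A - P = $12,095.04


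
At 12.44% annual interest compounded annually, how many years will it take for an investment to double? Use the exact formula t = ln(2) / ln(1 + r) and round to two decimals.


Doubling condition: (1 + r)^t = 2
Take ln of both sides: t × ln(1 + r) = ln(2)
t = ln(2) / ln(1 + r)
t = 0.693147 / 0.117250
t = 5.91

t = ln(2) / ln(1 + r) = 5.91 years


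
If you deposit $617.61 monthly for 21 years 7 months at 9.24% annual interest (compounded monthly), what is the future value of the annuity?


Future value of an ordinary annuity: FV = PMT × ((1 + r)^n − 1) / r
Monthly rate r = 0.0924/12 = 0.0077, n = 259
FV = $617.61 × ((1 + 0.0924/12)^259 − 1) / (0.0924/12)
FV = $617.61 × 817.032324
FV = $504,607.33

FV = PMT × ((1+r)^n - 1)/r = $504,607.33


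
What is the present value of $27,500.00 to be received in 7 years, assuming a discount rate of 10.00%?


Present value formula: PV = FV / (1 + r)^t
PV = $27,500.00 / (1 + 0.1)^7
PV = $27,500.00 / 1.948717
PV = $14,111.85

PV = FV / (1 + r)^t = $14,111.85


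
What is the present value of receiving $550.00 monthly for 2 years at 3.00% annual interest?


Present value of an ordinary annuity: PV = PMT × (1 − (1 + r)^(−n)) / r
Monthly rate r = 0.03/12 = 0.0025, n = 24
PV = $550.00 × (1 − (1 + 0.03/12)^(−24)) / (0.03/12)
PV = $550.00 × 23.265980
PV = $12,796.29

PV = PMT × (1-(1+r)^(-n))/r = $12,796.29


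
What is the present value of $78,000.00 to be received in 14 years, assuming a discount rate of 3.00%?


Present value formula: PV = FV / (1 + r)^t
PV = $78,000.00 / (1 + 0.03)^14
PV = $78,000.00 / 1.5125897
PV = $51,567.19

PV = FV / (1 + r)^t = $51,567.19


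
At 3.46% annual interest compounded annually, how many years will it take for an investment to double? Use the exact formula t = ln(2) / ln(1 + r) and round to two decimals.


Doubling condition: (1 + r)^t = 2
Take ln of both sides: t × ln(1 + r) = ln(2)
t = ln(2) / ln(1 + r)
t = 0.693147 / 0.034015
t = 20.38

t = ln(2) / ln(1 + r) = 20.38 years


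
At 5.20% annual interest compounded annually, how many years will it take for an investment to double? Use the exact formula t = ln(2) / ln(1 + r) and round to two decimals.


Doubling condition: (1 + r)^t = 2
Take ln of both sides: t × ln(1 + r) = ln(2)
t = ln(2) / ln(1 + r)
t = 0.693147 / 0.050693
t = 13.67

t = ln(2) / ln(1 + r) = 13.67 years


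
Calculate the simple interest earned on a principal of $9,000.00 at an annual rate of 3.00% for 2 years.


Simple interest formula: I = P × r × t
I = $9,000.00 × 0.03 × 2
I = $540.00

I = P × r × t = $540.00


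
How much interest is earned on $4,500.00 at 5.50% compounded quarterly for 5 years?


Compound interest earned = final amount − principal.
A = P(1 + r/n)^(nt) = $4,500.00 × (1 + 0.055/4)^(4 × 5) = $5,913.30
Interest = A − P = $5,913.30 − $4,500.00 = $1,413.30

Interest = A - P = $1,413.30


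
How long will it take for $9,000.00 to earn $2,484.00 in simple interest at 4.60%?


Rearrange the simple interest formula for t:
I = P × r × t  ⇒  t = I / (P × r)
t = $2,484.00 / ($9,000.00 × 0.046)
t = 6

t = I/(P×r) = 6 years


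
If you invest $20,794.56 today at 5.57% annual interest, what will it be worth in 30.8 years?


Future value formula: FV = PV × (1 + r)^t
FV = $20,794.56 × (1 + 0.0557)^30.8
FV = $20,794.56 × 5.309432
FV = $110,407.30

FV = PV × (1 + r)^t = $110,407.30


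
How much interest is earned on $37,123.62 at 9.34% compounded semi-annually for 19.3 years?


Compound interest earned = final amount − principal.
A = P(1 + r/n)^(nt) = $37,123.62 × (1 + 0.0934/2)^(2 × 19.3) = $216,166.39
Interest = A − P = $216,166.39 − $37,123.62 = $179,042.77

Interest = A - P = $179,042.77


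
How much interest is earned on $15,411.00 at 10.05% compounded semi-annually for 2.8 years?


Compound interest earned = final amount − principal.
A = P(1 + r/n)^(nt) = $15,411.00 × (1 + 0.1005/2)^(2 × 2.8) = $20,280.09
Interest = A − P = $20,280.09 − $15,411.00 = $4,869.09

Interest = A - P = $4,869.09


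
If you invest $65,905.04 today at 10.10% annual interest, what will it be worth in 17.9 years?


Future value formula: FV = PV × (1 + r)^t
FV = $65,905.04 × (1 + 0.101)^17.9
FV = $65,905.04 × 5.5974859
FV = $368,902.53

FV = PV × (1 + r)^t = $368,902.53


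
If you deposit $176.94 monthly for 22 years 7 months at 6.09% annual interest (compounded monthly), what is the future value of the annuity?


Future value of an ordinary annuity: FV = PMT × ((1 + r)^n − 1) / r
Monthly rate r = 0.0609/12 = 0.005075, n = 271
FV = $176.94 × ((1 + 0.0609/12)^271 − 1) / (0.0609/12)
FV = $176.94 × 579.827687
FV = $102,594.71

FV = PMT × ((1+r)^n - 1)/r = $102,594.71


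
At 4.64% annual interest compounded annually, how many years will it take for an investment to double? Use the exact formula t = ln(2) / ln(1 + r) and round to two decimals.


Doubling condition: (1 + r)^t = 2
Take ln of both sides: t × ln(1 + r) = ln(2)
t = ln(2) / ln(1 + r)
t = 0.693147 / 0.045356
t = 15.28

t = ln(2) / ln(1 + r) = 15.28 years


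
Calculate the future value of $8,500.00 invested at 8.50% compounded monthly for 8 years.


Compound interest formula: A = P(1 + r/n)^(nt)
A = $8,500.00 × (1 + 0.085/12)^(12 × 8)
Growth factor: (1 + 0.085/12)^96 = 1.969152
A = $8,500.00 × 1.969152
A = $16,737.79

A = P(1 + r/n)^(nt) = $16,737.79


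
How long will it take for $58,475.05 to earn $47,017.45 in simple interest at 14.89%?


Rearrange the simple interest formula for t:
I = P × r × t  ⇒  t = I / (P × r)
t = $47,017.45 / ($58,475.05 × 0.1489)
t = 5.4

t = I/(P×r) = 5.4 years


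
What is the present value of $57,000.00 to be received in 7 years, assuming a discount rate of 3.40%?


Present value formula: PV = FV / (1 + r)^t
PV = $57,000.00 / (1 + 0.034)^7
PV = $57,000.00 / 1.2636994
PV = $45,105.66

PV = FV / (1 + r)^t = $45,105.66


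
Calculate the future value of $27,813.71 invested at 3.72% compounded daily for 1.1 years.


Compound interest formula: A = P(1 + r/n)^(nt)
A = $27,813.71 × (1 + 0.0372/365)^(365 × 1.1)
Growth factor: (1 + 0.0372/365)^401.5 = 1.0417666
A = $27,813.71 × 1.0417666
A = $28,975.39

A = P(1 + r/n)^(nt) = $28,975.39


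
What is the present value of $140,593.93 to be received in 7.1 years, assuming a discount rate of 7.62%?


Present value formula: PV = FV / (1 + r)^t
PV = $140,593.93 / (1 + 0.0762)^7.1
PV = $140,593.93 / 1.6843805
PV = $83,469.22

PV = FV / (1 + r)^t = $83,469.22


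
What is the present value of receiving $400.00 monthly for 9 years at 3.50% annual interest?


Present value of an ordinary annuity: PV = PMT × (1 − (1 + r)^(−n)) / r
Monthly rate r = 0.035/12 ≈ 0.00291667, n = 108
PV = $400.00 × (1 − (1 + 0.035/12)^(−108)) / (0.035/12)
PV = $400.00 × 92.529069
PV = $37,011.63

PV = PMT × (1-(1+r)^(-n))/r = $37,011.63


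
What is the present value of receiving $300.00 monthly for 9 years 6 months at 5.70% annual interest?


Present value of an ordinary annuity: PV = PMT × (1 − (1 + r)^(−n)) / r
Monthly rate r = 0.057/12 = 0.00475, n = 114
PV = $300.00 × (1 − (1 + 0.057/12)^(−114)) / (0.057/12)
PV = $300.00 × 87.869215
PV = $26,360.76

PV = PMT × (1-(1+r)^(-n))/r = $26,360.76


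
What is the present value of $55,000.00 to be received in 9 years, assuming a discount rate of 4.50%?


Present value formula: PV = FV / (1 + r)^t
PV = $55,000.00 / (1 + 0.045)^9
PV = $55,000.00 / 1.4860951
PV = $37,009.74

PV = FV / (1 + r)^t = $37,009.74


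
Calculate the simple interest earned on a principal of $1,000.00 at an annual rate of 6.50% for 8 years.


Simple interest formula: I = P × r × t
I = $1,000.00 × 0.065 × 8
I = $520.00

I = P × r × t = $520.00


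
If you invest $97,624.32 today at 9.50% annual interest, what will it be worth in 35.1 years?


Future value formula: FV = PV × (1 + r)^t
FV = $97,624.32 × (1 + 0.095)^35.1
FV = $97,624.32 × 24.178846775
FV = $2,360,443.47

FV = PV × (1 + r)^t = $2,360,443.47


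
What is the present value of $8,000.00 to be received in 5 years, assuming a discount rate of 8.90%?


Present value formula: PV = FV / (1 + r)^t
PV = $8,000.00 / (1 + 0.089)^5
PV = $8,000.00 / 1.531579
PV = $5,223.37

PV = FV / (1 + r)^t = $5,223.37


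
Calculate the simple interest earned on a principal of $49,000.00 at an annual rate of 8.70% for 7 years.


Simple interest formula: I = P × r × t
I = $49,000.00 × 0.087 × 7
I = $29,841.00

I = P × r × t = $29,841.00


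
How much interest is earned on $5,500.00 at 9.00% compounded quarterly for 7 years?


Compound interest earned = final amount − principal.
A = P(1 + r/n)^(nt) = $5,500.00 × (1 + 0.09/4)^(4 × 7) = $10,255.00
Interest = A − P = $10,255.00 − $5,500.00 = $4,755.00

Interest = A - P = $4,755.00


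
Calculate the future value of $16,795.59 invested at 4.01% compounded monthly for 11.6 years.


Compound interest formula: A = P(1 + r/n)^(nt)
A = $16,795.59 × (1 + 0.0401/12)^(12 × 11.6)
Growth factor: (1 + 0.0401/12)^139.2 = 1.591035
A = $16,795.59 × 1.591035
A = $26,722.37

A = P(1 + r/n)^(nt) = $26,722.37


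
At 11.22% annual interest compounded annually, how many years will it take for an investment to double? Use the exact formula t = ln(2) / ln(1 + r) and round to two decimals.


Doubling condition: (1 + r)^t = 2
Take ln of both sides: t × ln(1 + r) = ln(2)
t = ln(2) / ln(1 + r)
t = 0.693147 / 0.106340
t = 6.52

t = ln(2) / ln(1 + r) = 6.52 years


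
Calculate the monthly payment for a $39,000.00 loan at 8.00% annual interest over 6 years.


Loan payment formula: PMT = PV × r / (1 − (1 + r)^(−n))
Monthly rate r = 0.08/12 ≈ 0.00666667, n = 72 months
Denominator: 1 − (1 + 0.08/12)^(−72) = 0.380230
PMT = $39,000.00 × (0.08/12) / 0.380230
PMT = $683.80 per month

PMT = PV × r / (1-(1+r)^(-n)) = $683.80/month


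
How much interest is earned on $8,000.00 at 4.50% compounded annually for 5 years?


Compound interest earned = final amount − principal.
A = P(1 + r/n)^(nt) = $8,000.00 × (1 + 0.045/1)^(1 × 5) = $9,969.46
Interest = A − P = $9,969.46 − $8,000.00 = $1,969.46

Interest = A - P = $1,969.46


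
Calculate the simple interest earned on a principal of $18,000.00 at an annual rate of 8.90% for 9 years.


Simple interest formula: I = P × r × t
I = $18,000.00 × 0.089 × 9
I = $14,418.00

I = P × r × t = $14,418.00


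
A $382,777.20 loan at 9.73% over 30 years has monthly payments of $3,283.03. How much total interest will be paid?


Total paid over the life of the loan = PMT × n.
Total paid = $3,283.03 × 360 = $1,181,890.80
Total interest = total paid − principal = $1,181,890.80 − $382,777.20 = $799,113.60

Total interest = (PMT × n) - PV = $799,113.60


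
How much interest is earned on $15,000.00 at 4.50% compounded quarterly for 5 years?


Compound interest earned = final amount − principal.
A = P(1 + r/n)^(nt) = $15,000.00 × (1 + 0.045/4)^(4 × 5) = $18,761.26
Interest = A − P = $18,761.26 − $15,000.00 = $3,761.26

Interest = A - P = $3,761.26


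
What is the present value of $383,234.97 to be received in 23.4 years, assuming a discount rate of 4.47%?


Present value formula: PV = FV / (1 + r)^t
PV = $383,234.97 / (1 + 0.0447)^23.4
PV = $383,234.97 / 2.782296
PV = $137,740.55

PV = FV / (1 + r)^t = $137,740.55


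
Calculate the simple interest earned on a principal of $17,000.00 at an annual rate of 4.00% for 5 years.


Simple interest formula: I = P × r × t
I = $17,000.00 × 0.04 × 5
I = $3,400.00

I = P × r × t = $3,400.00


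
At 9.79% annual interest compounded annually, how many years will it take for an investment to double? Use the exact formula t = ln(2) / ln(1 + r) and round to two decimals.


Doubling condition: (1 + r)^t = 2
Take ln of both sides: t × ln(1 + r) = ln(2)
t = ln(2) / ln(1 + r)
t = 0.693147 / 0.093399
t = 7.42

t = ln(2) / ln(1 + r) = 7.42 years


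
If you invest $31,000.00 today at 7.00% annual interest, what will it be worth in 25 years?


Future value formula: FV = PV × (1 + r)^t
FV = $31,000.00 × (1 + 0.07)^25
FV = $31,000.00 × 5.4274326
FV = $168,250.41

FV = PV × (1 + r)^t = $168,250.41


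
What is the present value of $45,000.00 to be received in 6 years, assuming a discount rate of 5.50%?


Present value formula: PV = FV / (1 + r)^t
PV = $45,000.00 / (1 + 0.055)^6
PV = $45,000.00 / 1.378843
PV = $32,636.06

PV = FV / (1 + r)^t = $32,636.06


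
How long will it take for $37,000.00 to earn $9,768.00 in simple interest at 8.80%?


Rearrange the simple interest formula for t:
I = P × r × t  ⇒  t = I / (P × r)
t = $9,768.00 / ($37,000.00 × 0.088)
t = 3

t = I/(P×r) = 3 years


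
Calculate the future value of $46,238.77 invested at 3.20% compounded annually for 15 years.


Compound interest formula: A = P(1 + r/n)^(nt)
A = $46,238.77 × (1 + 0.032/1)^(1 × 15)
Growth factor: (1 + 0.032/1)^15 = 1.6039671
A = $46,238.77 × 1.6039671
A = $74,165.47

A = P(1 + r/n)^(nt) = $74,165.47


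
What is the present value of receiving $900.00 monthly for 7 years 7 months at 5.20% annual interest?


Present value of an ordinary annuity: PV = PMT × (1 − (1 + r)^(−n)) / r
Monthly rate r = 0.052/12 ≈ 0.00433333, n = 91
PV = $900.00 × (1 − (1 + 0.052/12)^(−91)) / (0.052/12)
PV = $900.00 × 75.068339
PV = $67,561.51

PV = PMT × (1-(1+r)^(-n))/r = $67,561.51


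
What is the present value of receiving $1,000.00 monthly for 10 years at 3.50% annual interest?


Present value of an ordinary annuity: PV = PMT × (1 − (1 + r)^(−n)) / r
Monthly rate r = 0.035/12 ≈ 0.00291667, n = 120
PV = $1,000.00 × (1 − (1 + 0.035/12)^(−120)) / (0.035/12)
PV = $1,000.00 × 101.1266853
PV = $101,126.69

PV = PMT × (1-(1+r)^(-n))/r = $101,126.69


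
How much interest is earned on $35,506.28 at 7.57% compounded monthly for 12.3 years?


Compound interest earned = final amount − principal.
A = P(1 + r/n)^(nt) = $35,506.28 × (1 + 0.0757/12)^(12 × 12.3) = $89,827.84
Interest = A − P = $89,827.84 − $35,506.28 = $54,321.56

Interest = A - P = $54,321.56


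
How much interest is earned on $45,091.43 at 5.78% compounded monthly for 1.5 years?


Compound interest earned = final amount − principal.
A = P(1 + r/n)^(nt) = $45,091.43 × (1 + 0.0578/12)^(12 × 1.5) = $49,165.10
Interest = A − P = $49,165.10 − $45,091.43 = $4,073.67

Interest = A - P = $4,073.67


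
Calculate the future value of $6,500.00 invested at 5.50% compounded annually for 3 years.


Compound interest formula: A = P(1 + r/n)^(nt)
A = $6,500.00 × (1 + 0.055/1)^(1 × 3)
Growth factor: (1 + 0.055/1)^3 = 1.174241
A = $6,500.00 × 1.174241
A = $7,632.57

A = P(1 + r/n)^(nt) = $7,632.57
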